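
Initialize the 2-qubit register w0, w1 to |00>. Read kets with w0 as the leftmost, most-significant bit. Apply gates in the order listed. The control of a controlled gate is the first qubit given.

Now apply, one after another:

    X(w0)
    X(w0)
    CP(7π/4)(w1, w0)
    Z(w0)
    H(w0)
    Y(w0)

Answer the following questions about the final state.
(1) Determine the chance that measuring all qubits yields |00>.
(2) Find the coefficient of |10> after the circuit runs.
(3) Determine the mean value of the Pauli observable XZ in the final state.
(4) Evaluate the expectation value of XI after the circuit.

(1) Outcome |00> occurs with probability 1/2.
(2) The amplitude on |10> is sqrt(2)*I/2.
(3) The observable XZ averages to -1.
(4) The expectation value of XI is -1.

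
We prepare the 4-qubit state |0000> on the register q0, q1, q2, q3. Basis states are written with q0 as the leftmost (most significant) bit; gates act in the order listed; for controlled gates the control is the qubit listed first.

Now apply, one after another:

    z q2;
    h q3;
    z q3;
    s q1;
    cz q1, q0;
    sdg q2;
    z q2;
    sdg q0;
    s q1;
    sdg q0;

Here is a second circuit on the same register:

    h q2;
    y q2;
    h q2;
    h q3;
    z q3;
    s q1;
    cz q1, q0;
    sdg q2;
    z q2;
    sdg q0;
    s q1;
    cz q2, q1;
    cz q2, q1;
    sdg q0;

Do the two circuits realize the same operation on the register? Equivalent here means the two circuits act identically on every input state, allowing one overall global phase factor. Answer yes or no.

No, they are not equivalent — no single phase factor reconciles the two unitaries.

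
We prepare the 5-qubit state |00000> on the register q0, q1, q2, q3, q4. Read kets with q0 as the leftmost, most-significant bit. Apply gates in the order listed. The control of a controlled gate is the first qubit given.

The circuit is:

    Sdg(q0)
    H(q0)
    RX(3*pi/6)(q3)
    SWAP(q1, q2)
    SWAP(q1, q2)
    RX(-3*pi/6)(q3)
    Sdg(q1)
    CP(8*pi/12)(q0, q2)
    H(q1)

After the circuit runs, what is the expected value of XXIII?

The expectation value of XXIII is 1. Key observation: steps 3-6 multiply out to the identity, so the circuit reduces to the remaining gates.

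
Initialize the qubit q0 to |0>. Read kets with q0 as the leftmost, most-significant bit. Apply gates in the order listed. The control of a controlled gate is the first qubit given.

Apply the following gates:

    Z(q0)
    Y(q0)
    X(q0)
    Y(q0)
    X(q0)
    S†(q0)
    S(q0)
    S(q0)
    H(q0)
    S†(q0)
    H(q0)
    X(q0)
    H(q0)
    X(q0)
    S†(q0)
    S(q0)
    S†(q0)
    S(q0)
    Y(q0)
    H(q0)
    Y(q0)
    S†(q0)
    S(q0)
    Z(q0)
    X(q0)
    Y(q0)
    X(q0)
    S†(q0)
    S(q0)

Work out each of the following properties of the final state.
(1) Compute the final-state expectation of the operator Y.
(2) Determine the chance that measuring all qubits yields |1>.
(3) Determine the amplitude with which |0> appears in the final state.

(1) In the final state, Y has expectation -1. Key observation: steps 15-18 multiply out to the identity, so the circuit reduces to the remaining gates.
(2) Outcome |1> occurs with probability 1/2.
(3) The amplitude on |0> is 1/2 + I/2.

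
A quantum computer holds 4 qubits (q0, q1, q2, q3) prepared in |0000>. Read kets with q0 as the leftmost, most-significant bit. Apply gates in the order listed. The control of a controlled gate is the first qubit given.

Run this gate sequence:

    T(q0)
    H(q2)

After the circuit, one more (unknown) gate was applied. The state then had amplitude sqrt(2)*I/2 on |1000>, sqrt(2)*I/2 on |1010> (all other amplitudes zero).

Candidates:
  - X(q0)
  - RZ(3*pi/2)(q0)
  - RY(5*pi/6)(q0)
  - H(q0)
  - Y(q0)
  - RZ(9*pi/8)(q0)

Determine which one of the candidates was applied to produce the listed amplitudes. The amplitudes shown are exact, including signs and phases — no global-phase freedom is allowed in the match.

The applied gate was Y(q0).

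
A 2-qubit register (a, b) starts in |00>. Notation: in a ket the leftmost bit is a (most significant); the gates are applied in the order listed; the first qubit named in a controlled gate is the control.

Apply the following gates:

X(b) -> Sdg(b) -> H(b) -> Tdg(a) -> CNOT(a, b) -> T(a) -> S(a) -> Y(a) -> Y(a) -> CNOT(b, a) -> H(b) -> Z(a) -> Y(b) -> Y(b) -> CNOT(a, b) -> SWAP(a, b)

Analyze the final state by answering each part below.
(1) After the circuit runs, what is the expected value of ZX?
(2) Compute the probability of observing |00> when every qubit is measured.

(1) In the final state, ZX has expectation -1.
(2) The probability of measuring |00> is 1/4.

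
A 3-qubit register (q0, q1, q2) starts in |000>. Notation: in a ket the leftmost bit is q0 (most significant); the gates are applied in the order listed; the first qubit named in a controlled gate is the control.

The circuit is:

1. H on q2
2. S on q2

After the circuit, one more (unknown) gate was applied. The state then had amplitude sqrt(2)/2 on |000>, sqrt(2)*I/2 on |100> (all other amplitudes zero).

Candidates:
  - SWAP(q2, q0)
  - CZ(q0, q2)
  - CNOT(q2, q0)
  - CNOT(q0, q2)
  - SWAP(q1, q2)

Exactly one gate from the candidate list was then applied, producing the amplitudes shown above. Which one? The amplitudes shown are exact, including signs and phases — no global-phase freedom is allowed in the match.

The unique candidate consistent with the amplitudes is SWAP(q2, q0).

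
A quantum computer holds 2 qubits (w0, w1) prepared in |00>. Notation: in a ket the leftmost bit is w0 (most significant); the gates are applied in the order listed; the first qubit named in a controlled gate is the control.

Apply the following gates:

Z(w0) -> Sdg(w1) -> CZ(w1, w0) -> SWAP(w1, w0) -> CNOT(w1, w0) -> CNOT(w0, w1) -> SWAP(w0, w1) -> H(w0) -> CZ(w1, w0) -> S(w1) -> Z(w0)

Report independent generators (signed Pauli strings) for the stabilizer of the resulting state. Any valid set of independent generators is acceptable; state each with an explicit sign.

The final state is stabilized by the group generated by -XI, +IZ; other independent generating sets are equally valid.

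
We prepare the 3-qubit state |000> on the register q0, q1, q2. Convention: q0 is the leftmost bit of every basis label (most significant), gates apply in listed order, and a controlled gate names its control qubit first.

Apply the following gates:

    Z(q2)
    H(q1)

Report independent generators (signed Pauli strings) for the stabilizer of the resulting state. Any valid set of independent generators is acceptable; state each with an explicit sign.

The stabilizer group can be generated by +IXI, +ZII, +IIZ, among other valid generating sets.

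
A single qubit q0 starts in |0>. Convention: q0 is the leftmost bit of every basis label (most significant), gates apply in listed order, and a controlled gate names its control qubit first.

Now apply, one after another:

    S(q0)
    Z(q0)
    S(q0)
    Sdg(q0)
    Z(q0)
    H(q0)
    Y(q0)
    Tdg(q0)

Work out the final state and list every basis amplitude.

The final amplitudes are -sqrt(2)*I/2 on |0>, sqrt(2)*exp(I*pi/4)/2 on |1>. Key observation: the block from step 2 through step 5 cancels to the identity and can be dropped.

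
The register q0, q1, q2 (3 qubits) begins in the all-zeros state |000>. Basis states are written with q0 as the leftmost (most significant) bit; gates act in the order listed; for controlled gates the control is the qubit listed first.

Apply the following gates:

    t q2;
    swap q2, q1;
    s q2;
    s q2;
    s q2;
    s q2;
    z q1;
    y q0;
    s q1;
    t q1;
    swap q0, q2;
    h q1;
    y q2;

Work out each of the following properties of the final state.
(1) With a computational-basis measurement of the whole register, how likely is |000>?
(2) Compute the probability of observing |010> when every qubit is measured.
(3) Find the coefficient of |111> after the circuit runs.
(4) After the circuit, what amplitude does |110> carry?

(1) A full measurement returns |000> with probability 1/2. Key observation: steps 3-6 multiply out to the identity, so the circuit reduces to the remaining gates.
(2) A full measurement returns |010> with probability 1/2.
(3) The final state's coefficient on |111> equals 0.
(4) The amplitude on |110> is 0.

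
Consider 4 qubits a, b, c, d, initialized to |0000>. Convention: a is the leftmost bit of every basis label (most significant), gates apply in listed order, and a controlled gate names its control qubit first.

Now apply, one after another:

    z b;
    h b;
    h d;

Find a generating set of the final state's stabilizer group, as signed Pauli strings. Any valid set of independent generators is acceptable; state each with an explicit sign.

The stabilizer group can be generated by +IXII, +IIIX, +ZIII, +IIZI, among other valid generating sets.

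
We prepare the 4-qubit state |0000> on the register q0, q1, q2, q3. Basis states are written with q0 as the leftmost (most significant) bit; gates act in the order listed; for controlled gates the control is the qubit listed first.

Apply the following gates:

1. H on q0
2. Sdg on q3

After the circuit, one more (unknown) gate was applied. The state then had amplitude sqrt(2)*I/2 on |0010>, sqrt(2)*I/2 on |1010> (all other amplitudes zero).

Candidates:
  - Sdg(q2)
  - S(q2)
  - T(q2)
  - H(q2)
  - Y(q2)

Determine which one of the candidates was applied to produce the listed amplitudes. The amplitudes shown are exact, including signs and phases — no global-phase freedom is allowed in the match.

It was Y(q2) that produced the state shown.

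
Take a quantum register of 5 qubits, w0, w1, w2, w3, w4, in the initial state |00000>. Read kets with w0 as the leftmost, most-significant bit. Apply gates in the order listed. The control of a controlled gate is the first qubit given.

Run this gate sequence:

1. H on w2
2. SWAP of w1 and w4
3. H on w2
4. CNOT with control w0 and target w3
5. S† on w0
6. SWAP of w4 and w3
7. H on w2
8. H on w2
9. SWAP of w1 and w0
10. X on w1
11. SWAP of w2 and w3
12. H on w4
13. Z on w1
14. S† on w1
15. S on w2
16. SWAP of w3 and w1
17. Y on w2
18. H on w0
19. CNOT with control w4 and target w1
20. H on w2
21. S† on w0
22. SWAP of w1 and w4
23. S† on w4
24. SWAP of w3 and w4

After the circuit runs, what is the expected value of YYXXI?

The expectation value of YYXXI is -1. Key observation: the block from step 7 through step 8 cancels to the identity and can be dropped.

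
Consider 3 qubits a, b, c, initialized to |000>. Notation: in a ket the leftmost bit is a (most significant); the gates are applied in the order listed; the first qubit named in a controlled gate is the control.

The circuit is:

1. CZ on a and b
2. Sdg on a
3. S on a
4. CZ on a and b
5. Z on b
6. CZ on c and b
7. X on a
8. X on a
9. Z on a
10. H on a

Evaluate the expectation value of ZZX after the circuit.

The observable ZZX averages to 0. Key observation: the block from step 1 through step 4 cancels to the identity and can be dropped.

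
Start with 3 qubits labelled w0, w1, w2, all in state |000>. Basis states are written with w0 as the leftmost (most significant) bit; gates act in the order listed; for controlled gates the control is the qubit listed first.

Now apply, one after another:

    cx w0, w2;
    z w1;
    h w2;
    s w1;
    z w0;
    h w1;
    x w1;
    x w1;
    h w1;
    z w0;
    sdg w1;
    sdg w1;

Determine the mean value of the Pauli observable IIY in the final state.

The expectation value of IIY is 0. Key observation: the block from step 4 through step 11 cancels to the identity and can be dropped.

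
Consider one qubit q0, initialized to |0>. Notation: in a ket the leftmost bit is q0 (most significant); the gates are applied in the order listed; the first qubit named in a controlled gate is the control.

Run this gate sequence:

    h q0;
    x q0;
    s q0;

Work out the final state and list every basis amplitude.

The final amplitudes are sqrt(2)/2 on |0>, sqrt(2)*I/2 on |1>.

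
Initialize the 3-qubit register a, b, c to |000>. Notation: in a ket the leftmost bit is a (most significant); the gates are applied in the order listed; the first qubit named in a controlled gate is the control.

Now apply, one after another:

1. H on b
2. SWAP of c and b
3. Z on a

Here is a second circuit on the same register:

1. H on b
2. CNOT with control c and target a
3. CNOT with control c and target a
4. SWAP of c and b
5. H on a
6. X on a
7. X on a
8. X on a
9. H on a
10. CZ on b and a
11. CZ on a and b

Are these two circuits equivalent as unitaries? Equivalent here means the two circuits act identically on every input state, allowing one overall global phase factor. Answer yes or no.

Yes, they are equivalent — the unitaries differ by at most a global phase.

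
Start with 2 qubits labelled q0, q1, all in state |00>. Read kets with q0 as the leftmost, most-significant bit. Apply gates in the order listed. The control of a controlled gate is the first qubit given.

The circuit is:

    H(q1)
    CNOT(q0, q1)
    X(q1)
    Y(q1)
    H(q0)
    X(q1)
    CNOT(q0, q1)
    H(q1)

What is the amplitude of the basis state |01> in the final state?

|01> carries amplitude sqrt(2)*I/2 in the final state.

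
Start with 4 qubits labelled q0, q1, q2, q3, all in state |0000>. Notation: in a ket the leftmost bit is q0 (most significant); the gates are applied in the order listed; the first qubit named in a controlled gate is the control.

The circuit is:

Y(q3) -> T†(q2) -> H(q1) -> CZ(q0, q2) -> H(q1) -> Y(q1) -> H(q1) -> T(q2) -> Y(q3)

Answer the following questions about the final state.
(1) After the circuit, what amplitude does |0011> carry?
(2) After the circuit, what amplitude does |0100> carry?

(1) The amplitude on |0011> is 0.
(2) |0100> carries amplitude -sqrt(2)*I/2 in the final state.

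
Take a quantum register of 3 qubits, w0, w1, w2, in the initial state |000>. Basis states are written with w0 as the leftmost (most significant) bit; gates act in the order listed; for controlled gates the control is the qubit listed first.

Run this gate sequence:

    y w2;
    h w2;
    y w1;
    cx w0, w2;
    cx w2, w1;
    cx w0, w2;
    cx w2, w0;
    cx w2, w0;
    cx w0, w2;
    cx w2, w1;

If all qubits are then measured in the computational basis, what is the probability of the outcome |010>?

A full measurement returns |010> with probability 1/2. Key observation: the block from step 5 through step 10 cancels to the identity and can be dropped.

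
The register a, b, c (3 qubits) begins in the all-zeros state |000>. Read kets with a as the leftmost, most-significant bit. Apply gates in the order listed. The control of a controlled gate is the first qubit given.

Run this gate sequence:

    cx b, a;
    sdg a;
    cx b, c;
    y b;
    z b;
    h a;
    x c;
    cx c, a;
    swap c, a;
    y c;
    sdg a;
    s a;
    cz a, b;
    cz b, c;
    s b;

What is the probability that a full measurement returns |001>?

Outcome |001> occurs with probability 0.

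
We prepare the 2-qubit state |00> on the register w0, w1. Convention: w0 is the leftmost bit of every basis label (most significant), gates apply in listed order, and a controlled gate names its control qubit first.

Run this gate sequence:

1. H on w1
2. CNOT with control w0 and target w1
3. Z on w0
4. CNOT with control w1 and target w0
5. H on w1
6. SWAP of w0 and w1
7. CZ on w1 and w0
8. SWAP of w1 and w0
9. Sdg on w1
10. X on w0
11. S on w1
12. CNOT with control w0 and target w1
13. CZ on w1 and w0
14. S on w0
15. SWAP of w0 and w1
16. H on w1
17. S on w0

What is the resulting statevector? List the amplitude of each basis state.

After the circuit, the state carries amplitude sqrt(2)*(1 + I)/4 on |00>, sqrt(2)*(1 - I)/4 on |01>, sqrt(2)*(1 + I)/4 on |10>, sqrt(2)*(-1 + I)/4 on |11>.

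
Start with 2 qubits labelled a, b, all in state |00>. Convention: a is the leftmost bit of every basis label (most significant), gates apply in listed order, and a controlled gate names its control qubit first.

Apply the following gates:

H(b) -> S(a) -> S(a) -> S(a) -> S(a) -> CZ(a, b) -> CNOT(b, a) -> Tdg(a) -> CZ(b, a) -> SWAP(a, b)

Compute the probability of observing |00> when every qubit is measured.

A full measurement returns |00> with probability 1/2.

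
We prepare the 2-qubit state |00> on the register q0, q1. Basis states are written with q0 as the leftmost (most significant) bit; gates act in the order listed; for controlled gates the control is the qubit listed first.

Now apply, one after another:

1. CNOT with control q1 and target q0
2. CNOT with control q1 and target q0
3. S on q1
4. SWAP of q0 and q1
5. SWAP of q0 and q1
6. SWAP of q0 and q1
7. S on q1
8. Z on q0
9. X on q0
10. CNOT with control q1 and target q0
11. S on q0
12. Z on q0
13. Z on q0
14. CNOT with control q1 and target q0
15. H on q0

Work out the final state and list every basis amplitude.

After the circuit, the state carries amplitude sqrt(2)*I/2 on |00>, 0 on |01>, -sqrt(2)*I/2 on |10>, 0 on |11>. Key observation: the block from step 5 through step 6 cancels to the identity and can be dropped.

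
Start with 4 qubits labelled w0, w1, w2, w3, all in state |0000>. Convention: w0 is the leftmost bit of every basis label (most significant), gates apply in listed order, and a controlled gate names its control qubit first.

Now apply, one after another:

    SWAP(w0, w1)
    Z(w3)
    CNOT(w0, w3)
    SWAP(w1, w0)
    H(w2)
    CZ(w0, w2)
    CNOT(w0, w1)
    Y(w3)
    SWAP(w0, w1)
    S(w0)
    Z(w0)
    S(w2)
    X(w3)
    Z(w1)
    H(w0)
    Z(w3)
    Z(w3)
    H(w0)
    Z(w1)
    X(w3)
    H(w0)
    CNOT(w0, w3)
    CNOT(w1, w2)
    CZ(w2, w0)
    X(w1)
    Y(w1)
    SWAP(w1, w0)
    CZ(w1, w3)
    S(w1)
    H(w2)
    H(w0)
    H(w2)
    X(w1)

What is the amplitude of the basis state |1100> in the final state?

The amplitude on |1100> is 0. Key observation: steps 13-20 multiply out to the identity, so the circuit reduces to the remaining gates.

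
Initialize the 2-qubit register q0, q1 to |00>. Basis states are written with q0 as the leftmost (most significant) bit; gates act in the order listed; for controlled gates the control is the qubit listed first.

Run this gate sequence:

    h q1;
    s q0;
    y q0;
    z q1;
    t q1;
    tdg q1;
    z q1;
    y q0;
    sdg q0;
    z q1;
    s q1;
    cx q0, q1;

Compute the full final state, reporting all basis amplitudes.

The resulting statevector has amplitude sqrt(2)/2 on |00>, -sqrt(2)*I/2 on |01>, 0 on |10>, 0 on |11>. Key observation: the block from step 2 through step 9 cancels to the identity and can be dropped.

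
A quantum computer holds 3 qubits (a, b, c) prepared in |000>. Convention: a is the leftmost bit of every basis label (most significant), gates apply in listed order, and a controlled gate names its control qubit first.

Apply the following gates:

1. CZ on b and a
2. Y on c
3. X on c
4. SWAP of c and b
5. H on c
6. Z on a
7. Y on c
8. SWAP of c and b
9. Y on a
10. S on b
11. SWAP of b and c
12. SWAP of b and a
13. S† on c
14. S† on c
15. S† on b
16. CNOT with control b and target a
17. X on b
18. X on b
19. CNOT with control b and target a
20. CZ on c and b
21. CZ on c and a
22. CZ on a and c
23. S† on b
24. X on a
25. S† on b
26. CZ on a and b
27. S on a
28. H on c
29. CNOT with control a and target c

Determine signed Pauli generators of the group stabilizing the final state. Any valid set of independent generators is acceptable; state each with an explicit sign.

One valid set of independent stabilizer generators is -IIY, -ZII, -IZI (any independent generating set of the same group is equally correct). Key observation: gates 16-19 undo each other exactly, leaving only the rest of the circuit to track.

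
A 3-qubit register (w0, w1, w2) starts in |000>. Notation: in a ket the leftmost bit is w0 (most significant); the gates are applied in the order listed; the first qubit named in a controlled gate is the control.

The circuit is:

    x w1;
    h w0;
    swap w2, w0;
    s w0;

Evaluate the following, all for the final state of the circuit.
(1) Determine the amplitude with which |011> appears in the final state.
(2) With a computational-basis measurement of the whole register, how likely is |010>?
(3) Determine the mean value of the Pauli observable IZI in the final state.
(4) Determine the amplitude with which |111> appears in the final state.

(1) The amplitude on |011> is sqrt(2)/2.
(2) The probability of measuring |010> is 1/2.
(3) The expectation value of IZI is -1.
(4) The final state's coefficient on |111> equals 0.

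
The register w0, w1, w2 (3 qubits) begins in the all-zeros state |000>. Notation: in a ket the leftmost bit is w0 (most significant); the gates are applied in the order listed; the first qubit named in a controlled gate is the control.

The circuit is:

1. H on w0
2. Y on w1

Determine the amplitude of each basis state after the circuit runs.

After the circuit, the state carries amplitude sqrt(2)*I/2 on |010>, sqrt(2)*I/2 on |110>, and 0 on every other basis state.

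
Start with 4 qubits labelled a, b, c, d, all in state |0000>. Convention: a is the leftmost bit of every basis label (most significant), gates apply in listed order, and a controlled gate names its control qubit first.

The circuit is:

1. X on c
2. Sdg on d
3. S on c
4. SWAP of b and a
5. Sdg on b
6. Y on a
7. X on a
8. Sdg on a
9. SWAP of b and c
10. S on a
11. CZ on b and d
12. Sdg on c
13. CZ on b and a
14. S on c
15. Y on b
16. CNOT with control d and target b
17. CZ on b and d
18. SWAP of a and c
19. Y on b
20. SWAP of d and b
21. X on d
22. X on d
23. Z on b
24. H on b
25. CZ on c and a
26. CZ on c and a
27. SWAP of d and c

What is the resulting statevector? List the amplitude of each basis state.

The resulting statevector has amplitude -sqrt(2)/2 on |0010>, -sqrt(2)/2 on |0110>, and 0 on every other basis state. Key observation: the block from step 25 through step 26 cancels to the identity and can be dropped.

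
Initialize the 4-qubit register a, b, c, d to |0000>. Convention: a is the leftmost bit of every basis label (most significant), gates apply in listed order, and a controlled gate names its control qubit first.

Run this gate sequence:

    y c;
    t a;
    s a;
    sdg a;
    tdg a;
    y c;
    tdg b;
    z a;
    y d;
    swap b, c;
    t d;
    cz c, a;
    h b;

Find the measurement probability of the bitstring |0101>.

The probability of measuring |0101> is 1/2.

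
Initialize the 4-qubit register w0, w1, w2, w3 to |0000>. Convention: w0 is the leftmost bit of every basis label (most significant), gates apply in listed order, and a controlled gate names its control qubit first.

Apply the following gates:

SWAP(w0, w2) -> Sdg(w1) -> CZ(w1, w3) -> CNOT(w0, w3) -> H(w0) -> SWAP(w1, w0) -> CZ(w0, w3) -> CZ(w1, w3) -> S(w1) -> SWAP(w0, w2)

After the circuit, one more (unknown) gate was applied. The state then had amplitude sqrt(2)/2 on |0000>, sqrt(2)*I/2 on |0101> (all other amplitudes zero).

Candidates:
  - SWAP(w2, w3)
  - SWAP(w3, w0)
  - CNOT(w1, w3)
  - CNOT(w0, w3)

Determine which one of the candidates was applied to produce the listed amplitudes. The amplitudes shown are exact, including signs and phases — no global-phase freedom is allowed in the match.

The unique candidate consistent with the amplitudes is CNOT(w1, w3).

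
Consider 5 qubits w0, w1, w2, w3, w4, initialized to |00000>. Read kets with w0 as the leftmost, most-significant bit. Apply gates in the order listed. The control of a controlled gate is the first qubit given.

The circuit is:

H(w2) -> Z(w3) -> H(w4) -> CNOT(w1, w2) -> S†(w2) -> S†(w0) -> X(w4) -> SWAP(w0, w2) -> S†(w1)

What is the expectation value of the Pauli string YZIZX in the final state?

In the final state, YZIZX has expectation -1.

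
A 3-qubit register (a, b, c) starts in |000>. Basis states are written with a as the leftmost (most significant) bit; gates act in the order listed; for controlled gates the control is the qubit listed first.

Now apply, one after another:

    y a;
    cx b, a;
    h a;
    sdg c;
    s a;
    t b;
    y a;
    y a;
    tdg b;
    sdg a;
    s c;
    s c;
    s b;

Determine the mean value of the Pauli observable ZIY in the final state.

The expectation value of ZIY is 0. Key observation: steps 4-11 multiply out to the identity, so the circuit reduces to the remaining gates.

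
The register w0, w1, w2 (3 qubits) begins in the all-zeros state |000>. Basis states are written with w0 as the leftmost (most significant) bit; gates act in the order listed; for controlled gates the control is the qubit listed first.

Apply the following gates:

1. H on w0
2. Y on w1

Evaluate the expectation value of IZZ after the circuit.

The expectation value of IZZ is -1.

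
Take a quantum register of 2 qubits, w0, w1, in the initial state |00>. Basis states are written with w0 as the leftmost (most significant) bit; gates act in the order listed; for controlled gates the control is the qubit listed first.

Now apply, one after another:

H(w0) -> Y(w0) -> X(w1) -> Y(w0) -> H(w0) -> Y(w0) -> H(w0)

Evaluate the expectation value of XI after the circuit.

In the final state, XI has expectation -1.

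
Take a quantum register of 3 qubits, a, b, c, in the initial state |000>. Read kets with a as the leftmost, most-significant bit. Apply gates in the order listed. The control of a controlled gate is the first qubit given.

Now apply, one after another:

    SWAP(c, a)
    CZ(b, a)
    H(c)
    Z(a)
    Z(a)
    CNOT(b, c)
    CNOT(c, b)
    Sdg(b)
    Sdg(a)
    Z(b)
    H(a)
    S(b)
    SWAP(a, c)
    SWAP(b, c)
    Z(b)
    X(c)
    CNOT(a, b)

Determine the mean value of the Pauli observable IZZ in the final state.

The expectation value of IZZ is 0.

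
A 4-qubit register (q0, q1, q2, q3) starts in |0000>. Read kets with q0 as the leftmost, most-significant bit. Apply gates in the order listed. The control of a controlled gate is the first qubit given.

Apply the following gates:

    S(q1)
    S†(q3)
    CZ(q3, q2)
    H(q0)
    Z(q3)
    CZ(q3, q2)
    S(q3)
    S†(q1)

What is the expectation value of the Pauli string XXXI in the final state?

The observable XXXI averages to 0.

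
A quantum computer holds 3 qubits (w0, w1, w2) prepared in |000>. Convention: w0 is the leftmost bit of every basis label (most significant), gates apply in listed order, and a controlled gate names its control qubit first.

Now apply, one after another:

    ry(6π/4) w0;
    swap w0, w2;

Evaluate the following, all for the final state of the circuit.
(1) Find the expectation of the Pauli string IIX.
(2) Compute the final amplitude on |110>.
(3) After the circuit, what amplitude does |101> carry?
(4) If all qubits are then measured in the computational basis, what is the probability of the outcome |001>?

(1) In the final state, IIX has expectation -1.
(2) |110> carries amplitude 0 in the final state.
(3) The final state's coefficient on |101> equals 0.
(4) Outcome |001> occurs with probability 1/2.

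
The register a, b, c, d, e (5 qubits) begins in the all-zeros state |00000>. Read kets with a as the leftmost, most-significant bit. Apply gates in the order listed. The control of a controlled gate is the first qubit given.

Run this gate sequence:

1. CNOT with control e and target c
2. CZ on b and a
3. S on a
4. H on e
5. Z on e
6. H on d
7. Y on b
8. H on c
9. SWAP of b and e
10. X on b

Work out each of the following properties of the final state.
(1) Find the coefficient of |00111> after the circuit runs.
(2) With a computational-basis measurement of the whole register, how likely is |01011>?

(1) The amplitude on |00111> is -sqrt(2)*I/4.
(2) The probability of measuring |01011> is 1/8.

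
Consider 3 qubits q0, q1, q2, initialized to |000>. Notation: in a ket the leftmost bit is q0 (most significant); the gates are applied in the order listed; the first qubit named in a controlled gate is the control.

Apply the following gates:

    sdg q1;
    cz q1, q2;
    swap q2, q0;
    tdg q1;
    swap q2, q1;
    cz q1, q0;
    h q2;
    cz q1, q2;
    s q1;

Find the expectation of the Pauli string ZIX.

The expectation value of ZIX is 1.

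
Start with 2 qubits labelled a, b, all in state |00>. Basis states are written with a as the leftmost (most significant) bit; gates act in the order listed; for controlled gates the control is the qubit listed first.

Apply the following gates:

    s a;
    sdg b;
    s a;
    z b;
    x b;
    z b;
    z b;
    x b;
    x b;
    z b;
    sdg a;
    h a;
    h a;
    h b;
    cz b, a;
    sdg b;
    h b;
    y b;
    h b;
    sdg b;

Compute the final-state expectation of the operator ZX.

In the final state, ZX has expectation 1.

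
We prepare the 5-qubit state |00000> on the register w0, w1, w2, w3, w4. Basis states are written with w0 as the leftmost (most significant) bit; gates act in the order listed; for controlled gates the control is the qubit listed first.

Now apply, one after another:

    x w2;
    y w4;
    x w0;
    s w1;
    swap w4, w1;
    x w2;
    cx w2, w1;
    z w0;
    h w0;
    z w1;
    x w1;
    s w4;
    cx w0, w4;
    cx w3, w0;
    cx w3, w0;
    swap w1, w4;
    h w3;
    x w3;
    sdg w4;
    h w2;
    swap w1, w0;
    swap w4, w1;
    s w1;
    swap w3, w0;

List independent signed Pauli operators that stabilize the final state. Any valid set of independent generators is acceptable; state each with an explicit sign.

The stabilizer group can be generated by +XIIII, +IIXII, -IIIXX, +IZIII, +IIIZZ, among other valid generating sets. Key observation: steps 14-15 multiply out to the identity, so the circuit reduces to the remaining gates.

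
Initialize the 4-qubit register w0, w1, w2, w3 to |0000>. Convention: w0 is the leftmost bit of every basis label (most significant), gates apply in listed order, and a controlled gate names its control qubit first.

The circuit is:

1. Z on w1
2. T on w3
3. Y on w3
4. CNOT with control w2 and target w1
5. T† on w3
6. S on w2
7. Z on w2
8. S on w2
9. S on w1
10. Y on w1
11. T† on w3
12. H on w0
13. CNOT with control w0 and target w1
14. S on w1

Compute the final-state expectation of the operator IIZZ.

The expectation value of IIZZ is -1.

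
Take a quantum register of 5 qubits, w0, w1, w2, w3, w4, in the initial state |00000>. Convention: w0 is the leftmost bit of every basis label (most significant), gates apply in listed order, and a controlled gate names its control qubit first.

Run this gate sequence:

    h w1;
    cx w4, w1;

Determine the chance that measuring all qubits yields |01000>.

A full measurement returns |01000> with probability 1/2.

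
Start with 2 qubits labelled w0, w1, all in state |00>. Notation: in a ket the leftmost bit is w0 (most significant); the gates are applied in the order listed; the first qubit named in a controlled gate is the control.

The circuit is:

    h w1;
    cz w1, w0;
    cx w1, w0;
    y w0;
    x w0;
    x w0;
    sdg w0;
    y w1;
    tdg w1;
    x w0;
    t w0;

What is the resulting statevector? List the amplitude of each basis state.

The final amplitudes are 0 on |00>, sqrt(2)*exp(I*pi/4)/2 on |01>, -sqrt(2)*exp(I*pi/4)/2 on |10>, 0 on |11>. Key observation: the block from step 5 through step 6 cancels to the identity and can be dropped.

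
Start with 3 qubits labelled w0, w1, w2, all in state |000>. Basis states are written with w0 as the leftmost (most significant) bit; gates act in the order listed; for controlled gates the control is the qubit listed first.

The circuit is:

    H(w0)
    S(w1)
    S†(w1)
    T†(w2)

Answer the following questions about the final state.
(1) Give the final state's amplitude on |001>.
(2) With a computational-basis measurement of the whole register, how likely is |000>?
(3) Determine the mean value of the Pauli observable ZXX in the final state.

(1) The amplitude on |001> is 0.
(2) A full measurement returns |000> with probability 1/2.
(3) The expectation value of ZXX is 0.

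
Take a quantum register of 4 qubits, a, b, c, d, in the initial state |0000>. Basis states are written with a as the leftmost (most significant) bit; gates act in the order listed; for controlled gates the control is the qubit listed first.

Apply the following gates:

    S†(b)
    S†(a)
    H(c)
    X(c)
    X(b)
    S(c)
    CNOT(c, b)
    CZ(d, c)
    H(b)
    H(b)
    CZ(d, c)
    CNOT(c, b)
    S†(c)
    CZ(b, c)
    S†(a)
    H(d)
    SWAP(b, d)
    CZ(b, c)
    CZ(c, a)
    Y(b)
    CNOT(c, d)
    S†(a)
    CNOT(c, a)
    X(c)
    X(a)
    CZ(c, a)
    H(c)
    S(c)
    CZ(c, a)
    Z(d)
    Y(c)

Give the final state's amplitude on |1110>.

The amplitude on |1110> is 0. Key observation: steps 6-13 multiply out to the identity, so the circuit reduces to the remaining gates.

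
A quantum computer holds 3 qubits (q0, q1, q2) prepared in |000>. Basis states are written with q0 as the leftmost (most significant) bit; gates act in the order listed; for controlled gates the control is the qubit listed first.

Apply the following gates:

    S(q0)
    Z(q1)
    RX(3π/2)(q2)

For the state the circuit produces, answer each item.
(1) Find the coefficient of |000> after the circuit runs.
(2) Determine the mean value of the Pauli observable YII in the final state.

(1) The amplitude on |000> is -sqrt(2)/2.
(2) The observable YII averages to 0.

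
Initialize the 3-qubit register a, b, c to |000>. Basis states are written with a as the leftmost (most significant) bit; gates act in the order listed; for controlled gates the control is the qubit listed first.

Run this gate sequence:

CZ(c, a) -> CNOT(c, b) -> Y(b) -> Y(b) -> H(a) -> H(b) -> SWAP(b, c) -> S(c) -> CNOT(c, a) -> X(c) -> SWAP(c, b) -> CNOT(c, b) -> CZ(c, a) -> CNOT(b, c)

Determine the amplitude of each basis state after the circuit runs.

After the circuit, the state carries amplitude I/2 on |000>, 0 on |001>, 0 on |010>, 1/2 on |011>, I/2 on |100>, 0 on |101>, 0 on |110>, 1/2 on |111>.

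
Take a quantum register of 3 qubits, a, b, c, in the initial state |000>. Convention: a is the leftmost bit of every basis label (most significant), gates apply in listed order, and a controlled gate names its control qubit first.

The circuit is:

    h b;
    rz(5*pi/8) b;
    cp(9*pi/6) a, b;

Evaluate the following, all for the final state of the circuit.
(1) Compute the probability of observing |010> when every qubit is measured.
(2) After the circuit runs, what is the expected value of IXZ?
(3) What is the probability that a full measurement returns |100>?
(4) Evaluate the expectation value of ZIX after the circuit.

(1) A full measurement returns |010> with probability 1/2.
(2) In the final state, IXZ has expectation (-1 + exp(I*pi/4))*exp(3*I*pi/8)/2.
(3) The probability of measuring |100> is 0.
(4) The expectation value of ZIX is 0.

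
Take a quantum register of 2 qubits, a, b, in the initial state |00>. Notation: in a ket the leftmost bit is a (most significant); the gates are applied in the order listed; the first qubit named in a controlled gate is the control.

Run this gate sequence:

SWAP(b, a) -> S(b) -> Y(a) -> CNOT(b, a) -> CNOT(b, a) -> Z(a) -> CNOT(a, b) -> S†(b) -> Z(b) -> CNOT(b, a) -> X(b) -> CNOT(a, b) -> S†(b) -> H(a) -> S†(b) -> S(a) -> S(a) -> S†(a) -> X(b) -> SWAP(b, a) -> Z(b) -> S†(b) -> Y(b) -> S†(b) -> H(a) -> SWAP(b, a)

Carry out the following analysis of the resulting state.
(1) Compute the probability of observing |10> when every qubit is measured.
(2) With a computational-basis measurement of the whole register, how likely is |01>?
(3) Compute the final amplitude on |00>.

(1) The probability of measuring |10> is 1/4.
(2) Outcome |01> occurs with probability 1/4.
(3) The amplitude on |00> is I/2.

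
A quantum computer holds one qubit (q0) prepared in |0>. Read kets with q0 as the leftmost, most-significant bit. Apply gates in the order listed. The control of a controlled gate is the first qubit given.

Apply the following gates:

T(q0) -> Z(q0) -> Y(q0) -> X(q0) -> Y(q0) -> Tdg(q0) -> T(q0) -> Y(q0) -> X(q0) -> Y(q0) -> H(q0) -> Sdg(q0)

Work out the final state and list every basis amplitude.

After the circuit, the state carries amplitude sqrt(2)/2 on |0>, -sqrt(2)*I/2 on |1>.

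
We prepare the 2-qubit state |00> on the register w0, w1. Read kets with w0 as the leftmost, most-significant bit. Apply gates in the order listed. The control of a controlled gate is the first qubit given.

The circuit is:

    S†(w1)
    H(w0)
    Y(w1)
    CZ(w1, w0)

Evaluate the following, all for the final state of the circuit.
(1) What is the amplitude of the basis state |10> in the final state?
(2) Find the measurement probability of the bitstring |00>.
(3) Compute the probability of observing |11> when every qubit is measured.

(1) The amplitude on |10> is 0.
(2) The probability of measuring |00> is 0.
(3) A full measurement returns |11> with probability 1/2.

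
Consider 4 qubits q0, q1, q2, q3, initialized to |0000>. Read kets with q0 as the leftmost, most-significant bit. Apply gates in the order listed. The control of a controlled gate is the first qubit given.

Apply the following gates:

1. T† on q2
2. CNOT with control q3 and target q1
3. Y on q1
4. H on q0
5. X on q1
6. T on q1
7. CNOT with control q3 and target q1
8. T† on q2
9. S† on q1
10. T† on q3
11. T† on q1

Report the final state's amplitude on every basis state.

After the circuit, the state carries amplitude sqrt(2)*I/2 on |0000>, sqrt(2)*I/2 on |1000>, and 0 on every other basis state.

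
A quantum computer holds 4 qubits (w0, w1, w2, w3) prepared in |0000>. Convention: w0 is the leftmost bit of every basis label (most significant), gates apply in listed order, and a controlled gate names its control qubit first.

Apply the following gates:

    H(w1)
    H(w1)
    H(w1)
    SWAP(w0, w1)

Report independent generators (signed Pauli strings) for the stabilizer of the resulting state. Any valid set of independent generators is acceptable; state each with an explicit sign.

The final state is stabilized by the group generated by +XIII, +IZII, +IIZI, +IIIZ; other independent generating sets are equally valid. Key observation: the block from step 1 through step 2 cancels to the identity and can be dropped.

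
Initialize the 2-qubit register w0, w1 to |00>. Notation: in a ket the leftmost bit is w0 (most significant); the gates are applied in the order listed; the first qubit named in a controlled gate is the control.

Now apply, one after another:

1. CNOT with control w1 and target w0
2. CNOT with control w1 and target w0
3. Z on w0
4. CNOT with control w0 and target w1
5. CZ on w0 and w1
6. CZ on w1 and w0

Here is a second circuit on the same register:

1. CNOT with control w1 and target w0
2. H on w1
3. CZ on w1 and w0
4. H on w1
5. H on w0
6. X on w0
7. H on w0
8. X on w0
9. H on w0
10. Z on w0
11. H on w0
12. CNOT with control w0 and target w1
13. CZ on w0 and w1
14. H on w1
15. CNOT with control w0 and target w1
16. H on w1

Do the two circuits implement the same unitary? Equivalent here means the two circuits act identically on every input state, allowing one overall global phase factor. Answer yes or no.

No: there is an input state on which the two circuits produce genuinely different outputs (not merely differing by a phase).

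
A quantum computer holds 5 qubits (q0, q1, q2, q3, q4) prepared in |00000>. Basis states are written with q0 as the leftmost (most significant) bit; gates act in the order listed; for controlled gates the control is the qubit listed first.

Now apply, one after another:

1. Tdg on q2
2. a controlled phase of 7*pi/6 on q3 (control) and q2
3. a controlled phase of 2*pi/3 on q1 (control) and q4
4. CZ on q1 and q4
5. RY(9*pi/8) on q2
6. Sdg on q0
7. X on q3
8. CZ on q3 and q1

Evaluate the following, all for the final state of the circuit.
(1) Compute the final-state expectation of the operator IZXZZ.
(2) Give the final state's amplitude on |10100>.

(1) The observable IZXZZ averages to sqrt(2 - sqrt(2))/2.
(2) The amplitude on |10100> is 0.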